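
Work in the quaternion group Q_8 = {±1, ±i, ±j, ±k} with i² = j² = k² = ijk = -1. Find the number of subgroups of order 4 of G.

3

|G| = 8 and 4 | 8, so subgroups of order 4 are possible by Lagrange.
The subgroups of order 4 are: {1, -1, i, -i}; {1, -1, j, -j}; {1, -1, k, -k}.
So G has 3 subgroups of order 4.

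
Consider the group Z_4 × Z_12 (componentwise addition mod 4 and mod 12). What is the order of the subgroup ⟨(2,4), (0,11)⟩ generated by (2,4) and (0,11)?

|⟨(2,4)⟩| = 6 and |⟨(0,11)⟩| = 12, so |H| is a multiple of lcm(6, 12) = 12 and divides |G| = 48.
Closing under the operation: H = {(0,0), (0,1), (0,2), (0,3), (0,4), (0,5), (0,6), (0,7), (0,8), (0,9), (0,10), (0,11), (2,0), (2,1), (2,2), (2,3), (2,4), (2,5), (2,6), (2,7), (2,8), (2,9), (2,10), (2,11)}, so |H| = 24.

24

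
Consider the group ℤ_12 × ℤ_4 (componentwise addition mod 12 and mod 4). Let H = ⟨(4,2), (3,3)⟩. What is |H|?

24

|⟨(4,2)⟩| = 6 and |⟨(3,3)⟩| = 4, so |H| is a multiple of lcm(6, 4) = 12 and divides |G| = 48.
Closing under the operation: H = {(0,0), (0,2), (1,1), (1,3), (2,0), (2,2), (3,1), (3,3), (4,0), (4,2), (5,1), (5,3), (6,0), (6,2), (7,1), (7,3), (8,0), (8,2), (9,1), (9,3), (10,0), (10,2), (11,1), (11,3)}, so |H| = 24.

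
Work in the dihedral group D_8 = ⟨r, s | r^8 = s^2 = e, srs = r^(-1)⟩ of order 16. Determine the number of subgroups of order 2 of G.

9

|G| = 16 and 2 | 16, so subgroups of order 2 are possible by Lagrange.
The subgroups of order 2 are: {e, r^2s}; {e, r^3s}; {e, r^4}; {e, r^4s}; … (9 in all).
So G has 9 subgroups of order 2.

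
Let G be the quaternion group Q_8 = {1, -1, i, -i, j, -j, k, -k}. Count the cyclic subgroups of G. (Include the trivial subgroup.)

Group the elements of G by the cyclic subgroup they generate; each cyclic subgroup of order d accounts for φ(d) elements.
Cyclic subgroups by order — order 1: 1; order 2: 1; order 4: 3.
Total: 5.

5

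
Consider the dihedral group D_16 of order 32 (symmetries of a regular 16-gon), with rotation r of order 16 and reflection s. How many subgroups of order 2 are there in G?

17

|G| = 32 and 2 | 32, so subgroups of order 2 are possible by Lagrange.
The subgroups of order 2 are: {e, r^10s}; {e, r^11s}; {e, r^12s}; {e, r^13s}; … (17 in all).
So G has 17 subgroups of order 2.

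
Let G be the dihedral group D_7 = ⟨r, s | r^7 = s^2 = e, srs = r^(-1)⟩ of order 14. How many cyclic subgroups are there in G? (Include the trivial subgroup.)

9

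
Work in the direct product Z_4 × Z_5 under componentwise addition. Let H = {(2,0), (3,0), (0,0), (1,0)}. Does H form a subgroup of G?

|H| = 4 divides |G| = 20, consistent with Lagrange.
H contains the identity, every element's inverse is in H, and H is closed under +: it is a subgroup.
In fact H = ⟨(1,0)⟩.

Yes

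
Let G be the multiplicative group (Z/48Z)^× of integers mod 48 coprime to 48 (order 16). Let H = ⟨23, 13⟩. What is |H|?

8

|⟨23⟩| = 2 and |⟨13⟩| = 4, so |H| is a multiple of lcm(2, 4) = 4 and divides |G| = 16.
Closing under the operation: H = {1, 11, 13, 23, 25, 35, 37, 47}, so |H| = 8.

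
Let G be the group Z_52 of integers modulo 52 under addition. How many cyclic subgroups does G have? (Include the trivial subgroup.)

6

A cyclic subgroup of order d is generated by each of its φ(d) elements of order d, so the cyclic subgroups of order d number (#elements of order d)/φ(d).
Cyclic subgroups by order — order 1: 1; order 2: 1; order 4: 1; order 13: 1; order 26: 1; order 52: 1.
Total: 6.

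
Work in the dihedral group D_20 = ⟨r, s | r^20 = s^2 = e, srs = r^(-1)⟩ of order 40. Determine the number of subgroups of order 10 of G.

|G| = 40 and 10 | 40, so subgroups of order 10 are possible by Lagrange.
The subgroups of order 10 are: {e, r^2, r^4, r^6, r^8, r^10, r^12, r^14, r^16, r^18}; {e, r^4, r^8, r^12, r^16, r^2s, r^6s, r^10s, r^14s, r^18s}; {e, r^4, r^8, r^12, r^16, r^3s, r^7s, r^11s, r^15s, r^19s}; {e, r^4, r^8, r^12, r^16, s, r^4s, r^8s, r^12s, r^16s}; … (5 in all).
So G has 5 subgroups of order 10.

5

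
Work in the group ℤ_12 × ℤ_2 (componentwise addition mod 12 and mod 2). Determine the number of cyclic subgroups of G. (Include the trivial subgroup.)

12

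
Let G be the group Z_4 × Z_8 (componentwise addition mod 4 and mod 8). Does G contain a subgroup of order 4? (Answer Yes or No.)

4 | 32. A subgroup of order 4 is {(0,0), (0,2), (0,4), (0,6)}.

Yes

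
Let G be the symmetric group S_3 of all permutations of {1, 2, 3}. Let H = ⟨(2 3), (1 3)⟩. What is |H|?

6

|⟨(2 3)⟩| = 2 and |⟨(1 3)⟩| = 2, so |H| is a multiple of lcm(2, 2) = 2 and divides |G| = 6.
Closing {(2 3), (1 3)} under the group operation gives all of G, so |H| = 6.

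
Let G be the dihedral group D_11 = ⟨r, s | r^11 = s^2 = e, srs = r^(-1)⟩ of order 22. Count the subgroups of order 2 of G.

11

|G| = 22 and 2 | 22, so subgroups of order 2 are possible by Lagrange.
The subgroups of order 2 are: {e, r^10s}; {e, r^2s}; {e, r^3s}; {e, r^4s}; … (11 in all).
So G has 11 subgroups of order 2.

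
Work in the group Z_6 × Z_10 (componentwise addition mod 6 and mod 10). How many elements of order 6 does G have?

6

An element (a,b) has order lcm(ord(a), ord(b)); count pairs with lcm equal to 6.
Enumerating gives 6 such elements.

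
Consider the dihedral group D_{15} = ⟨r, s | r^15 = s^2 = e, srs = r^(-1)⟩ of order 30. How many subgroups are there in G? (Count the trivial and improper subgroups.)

28

|G| = 30, so by Lagrange every subgroup order divides 30. Divisors: 1, 2, 3, 5, 6, 10, 15, 30.
Subgroups by order — order 1: 1; order 2: 15; order 3: 1; order 5: 1; order 6: 5; order 10: 3; order 15: 1; order 30: 1.
Total: 1 + 15 + 1 + 1 + 5 + 3 + 1 + 1 = 28.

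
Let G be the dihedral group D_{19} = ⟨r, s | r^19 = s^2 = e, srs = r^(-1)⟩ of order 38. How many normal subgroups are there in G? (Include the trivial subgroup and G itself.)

3

G has 22 subgroups. Checking conjugation-invariance by order — order 1: 1/1 normal; order 2: 0/19 normal; order 19: 1/1 normal; order 38: 1/1 normal.
Total normal subgroups: 3.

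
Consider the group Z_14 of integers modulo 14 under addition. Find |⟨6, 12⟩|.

|⟨6⟩| = 7 and |⟨12⟩| = 7, so |H| is a multiple of lcm(7, 7) = 7 and divides |G| = 14.
Closing under the operation: H = {0, 2, 4, 6, 8, 10, 12}, so |H| = 7.

7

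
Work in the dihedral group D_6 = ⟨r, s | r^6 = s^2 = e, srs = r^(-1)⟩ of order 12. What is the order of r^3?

Computing powers of r^3: the smallest k with (r^3)^k = e is k = 2.

2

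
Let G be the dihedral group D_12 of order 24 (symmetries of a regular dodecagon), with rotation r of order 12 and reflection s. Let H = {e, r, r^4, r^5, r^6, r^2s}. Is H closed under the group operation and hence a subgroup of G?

r^4 ∈ H but its inverse r^8 ∉ H, so H is not a subgroup.

No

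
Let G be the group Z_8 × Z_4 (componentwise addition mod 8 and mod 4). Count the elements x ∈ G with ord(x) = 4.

12

An element (a,b) has order lcm(ord(a), ord(b)); count pairs with lcm equal to 4.
Enumerating gives 12 such elements.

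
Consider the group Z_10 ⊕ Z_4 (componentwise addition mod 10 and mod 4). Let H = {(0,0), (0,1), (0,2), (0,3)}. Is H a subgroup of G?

Yes

|H| = 4 divides |G| = 40, consistent with Lagrange.
H contains the identity, every element's inverse is in H, and H is closed under +: it is a subgroup.
In fact H = ⟨(0,1)⟩.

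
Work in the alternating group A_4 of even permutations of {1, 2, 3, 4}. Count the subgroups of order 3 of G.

|G| = 12 and 3 | 12, so subgroups of order 3 are possible by Lagrange.
The subgroups of order 3 are: {e, (1 2 3), (1 3 2)}; {e, (1 2 4), (1 4 2)}; {e, (1 3 4), (1 4 3)}; {e, (2 3 4), (2 4 3)}.
So G has 4 subgroups of order 3.

4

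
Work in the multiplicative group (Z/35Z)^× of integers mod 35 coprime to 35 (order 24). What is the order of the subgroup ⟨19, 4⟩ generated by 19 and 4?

|⟨19⟩| = 6 and |⟨4⟩| = 6, so |H| is a multiple of lcm(6, 6) = 6 and divides |G| = 24.
Closing under the operation: H = {1, 4, 6, 9, 11, 16, 19, 24, 26, 29, 31, 34}, so |H| = 12.

12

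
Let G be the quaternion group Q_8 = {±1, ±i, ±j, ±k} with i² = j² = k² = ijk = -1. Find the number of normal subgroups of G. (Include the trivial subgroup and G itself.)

6

G has 6 subgroups. Checking conjugation-invariance by order — order 1: 1/1 normal; order 2: 1/1 normal; order 4: 3/3 normal; order 8: 1/1 normal.
Total normal subgroups: 6.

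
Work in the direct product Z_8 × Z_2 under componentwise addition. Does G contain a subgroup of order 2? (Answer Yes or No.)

Yes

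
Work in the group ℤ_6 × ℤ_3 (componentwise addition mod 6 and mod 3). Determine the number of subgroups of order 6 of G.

|G| = 18 and 6 | 18, so subgroups of order 6 are possible by Lagrange.
The subgroups of order 6 are: {(0,0), (0,1), (0,2), (3,0), (3,1), (3,2)}; {(0,0), (1,0), (2,0), (3,0), (4,0), (5,0)}; {(0,0), (1,1), (2,2), (3,0), (4,1), (5,2)}; {(0,0), (1,2), (2,1), (3,0), (4,2), (5,1)}.
So G has 4 subgroups of order 6.

4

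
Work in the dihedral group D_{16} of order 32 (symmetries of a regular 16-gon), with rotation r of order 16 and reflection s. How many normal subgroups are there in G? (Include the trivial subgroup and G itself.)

G has 36 subgroups. Checking conjugation-invariance by order — order 1: 1/1 normal; order 2: 1/17 normal; order 4: 1/9 normal; order 8: 1/5 normal; order 16: 3/3 normal; order 32: 1/1 normal.
Total normal subgroups: 8.

8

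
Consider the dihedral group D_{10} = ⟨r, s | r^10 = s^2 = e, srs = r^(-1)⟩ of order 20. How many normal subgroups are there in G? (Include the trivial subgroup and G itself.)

G has 22 subgroups. Checking conjugation-invariance by order — order 1: 1/1 normal; order 2: 1/11 normal; order 4: 0/5 normal; order 5: 1/1 normal; order 10: 3/3 normal; order 20: 1/1 normal.
Total normal subgroups: 7.

7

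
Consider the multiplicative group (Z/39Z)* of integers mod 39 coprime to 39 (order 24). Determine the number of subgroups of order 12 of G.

3

|G| = 24 and 12 | 24, so subgroups of order 12 are possible by Lagrange.
The subgroups of order 12 are: {1, 2, 4, 5, 8, 10, 11, 16, 20, 22, 25, 32}; {1, 4, 10, 14, 16, 17, 22, 23, 25, 29, 35, 38}; {1, 4, 7, 10, 16, 19, 22, 25, 28, 31, 34, 37}.
So G has 3 subgroups of order 12.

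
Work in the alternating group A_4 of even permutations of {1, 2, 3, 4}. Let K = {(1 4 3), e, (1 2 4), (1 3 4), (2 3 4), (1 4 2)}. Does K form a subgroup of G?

No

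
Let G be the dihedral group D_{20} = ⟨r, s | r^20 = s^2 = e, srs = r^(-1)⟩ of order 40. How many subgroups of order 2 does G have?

21

|G| = 40 and 2 | 40, so subgroups of order 2 are possible by Lagrange.
The subgroups of order 2 are: {e, r^10}; {e, r^10s}; {e, r^11s}; {e, r^12s}; … (21 in all).
So G has 21 subgroups of order 2.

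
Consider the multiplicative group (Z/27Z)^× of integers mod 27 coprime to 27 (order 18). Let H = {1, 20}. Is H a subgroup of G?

No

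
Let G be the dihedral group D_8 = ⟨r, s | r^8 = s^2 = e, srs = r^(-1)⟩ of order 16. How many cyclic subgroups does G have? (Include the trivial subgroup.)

12

Group the elements of G by the cyclic subgroup they generate; each cyclic subgroup of order d accounts for φ(d) elements.
Cyclic subgroups by order — order 1: 1; order 2: 9; order 4: 1; order 8: 1.
Total: 12.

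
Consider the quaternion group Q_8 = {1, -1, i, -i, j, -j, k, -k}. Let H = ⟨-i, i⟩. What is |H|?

|⟨-i⟩| = 4 and |⟨i⟩| = 4, so |H| is a multiple of lcm(4, 4) = 4 and divides |G| = 8.
Closing under the operation: H = {1, -1, i, -i}, so |H| = 4.

4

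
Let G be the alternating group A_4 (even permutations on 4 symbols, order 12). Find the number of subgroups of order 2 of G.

|G| = 12 and 2 | 12, so subgroups of order 2 are possible by Lagrange.
The subgroups of order 2 are: {e, (1 2)(3 4)}; {e, (1 3)(2 4)}; {e, (1 4)(2 3)}.
So G has 3 subgroups of order 2.

3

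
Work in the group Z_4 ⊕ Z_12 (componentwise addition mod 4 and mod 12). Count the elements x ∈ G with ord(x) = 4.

12

An element (a,b) has order lcm(ord(a), ord(b)); count pairs with lcm equal to 4.
Enumerating gives 12 such elements.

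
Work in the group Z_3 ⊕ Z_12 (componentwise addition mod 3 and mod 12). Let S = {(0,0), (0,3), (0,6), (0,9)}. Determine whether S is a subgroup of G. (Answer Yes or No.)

Yes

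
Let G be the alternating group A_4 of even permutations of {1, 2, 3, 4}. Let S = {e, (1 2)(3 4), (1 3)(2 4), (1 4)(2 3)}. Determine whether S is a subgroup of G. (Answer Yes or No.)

Yes

|S| = 4 divides |G| = 12, consistent with Lagrange.
S contains the identity, every element's inverse is in S, and S is closed under ∘: it is a subgroup.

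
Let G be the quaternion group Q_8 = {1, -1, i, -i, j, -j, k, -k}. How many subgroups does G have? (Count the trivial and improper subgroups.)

|G| = 8, so by Lagrange every subgroup order divides 8. Divisors: 1, 2, 4, 8.
Subgroups by order — order 1: 1; order 2: 1; order 4: 3; order 8: 1.
Total: 1 + 1 + 3 + 1 = 6.

6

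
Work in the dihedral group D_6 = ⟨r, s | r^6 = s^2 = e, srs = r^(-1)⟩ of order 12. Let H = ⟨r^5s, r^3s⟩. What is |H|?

6

|⟨r^5s⟩| = 2 and |⟨r^3s⟩| = 2, so |H| is a multiple of lcm(2, 2) = 2 and divides |G| = 12.
Closing under the operation: H = {e, r^2, r^4, rs, r^3s, r^5s}, so |H| = 6.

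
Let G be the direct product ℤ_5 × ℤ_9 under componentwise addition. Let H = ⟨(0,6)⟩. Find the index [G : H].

15

|⟨(0,6)⟩| = 3 and |G| = 45.
By Lagrange, [G : H] = |G|/|H| = 45/3 = 15.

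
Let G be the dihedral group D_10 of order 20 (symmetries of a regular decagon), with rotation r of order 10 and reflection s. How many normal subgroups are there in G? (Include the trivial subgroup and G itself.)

G has 22 subgroups. Checking conjugation-invariance by order — order 1: 1/1 normal; order 2: 1/11 normal; order 4: 0/5 normal; order 5: 1/1 normal; order 10: 3/3 normal; order 20: 1/1 normal.
Total normal subgroups: 7.

7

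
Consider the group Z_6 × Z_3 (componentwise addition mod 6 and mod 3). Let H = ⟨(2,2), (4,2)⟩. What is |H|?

|⟨(2,2)⟩| = 3 and |⟨(4,2)⟩| = 3, so |H| is a multiple of lcm(3, 3) = 3 and divides |G| = 18.
Closing under the operation: H = {(0,0), (0,1), (0,2), (2,0), (2,1), (2,2), (4,0), (4,1), (4,2)}, so |H| = 9.

9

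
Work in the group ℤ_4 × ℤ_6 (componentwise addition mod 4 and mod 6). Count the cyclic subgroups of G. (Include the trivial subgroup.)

12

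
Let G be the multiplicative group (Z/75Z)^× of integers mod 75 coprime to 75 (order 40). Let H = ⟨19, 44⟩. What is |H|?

20

|⟨19⟩| = 10 and |⟨44⟩| = 10, so |H| is a multiple of lcm(10, 10) = 10 and divides |G| = 40.
Closing under the operation: H = {1, 4, 11, 14, 16, 19, 26, 29, 31, 34, 41, 44, 46, 49, 56, 59, 61, 64, 71, 74}, so |H| = 20.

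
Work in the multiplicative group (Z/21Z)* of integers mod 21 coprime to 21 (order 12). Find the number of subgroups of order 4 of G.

1

|G| = 12 and 4 | 12, so subgroups of order 4 are possible by Lagrange.
The subgroups of order 4 are: {1, 8, 13, 20}.
So G has 1 subgroup of order 4.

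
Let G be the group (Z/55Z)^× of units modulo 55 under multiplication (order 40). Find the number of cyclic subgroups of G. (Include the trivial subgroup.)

12

A cyclic subgroup of order d is generated by each of its φ(d) elements of order d, so the cyclic subgroups of order d number (#elements of order d)/φ(d).
Cyclic subgroups by order — order 1: 1; order 2: 3; order 4: 2; order 5: 1; order 10: 3; order 20: 2.
Total: 12.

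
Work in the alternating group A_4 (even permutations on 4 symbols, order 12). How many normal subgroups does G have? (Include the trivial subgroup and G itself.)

3

G has 10 subgroups. Checking conjugation-invariance by order — order 1: 1/1 normal; order 2: 0/3 normal; order 3: 0/4 normal; order 4: 1/1 normal; order 12: 1/1 normal.
Total normal subgroups: 3.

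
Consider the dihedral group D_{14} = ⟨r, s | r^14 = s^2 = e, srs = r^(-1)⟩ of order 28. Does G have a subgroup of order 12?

No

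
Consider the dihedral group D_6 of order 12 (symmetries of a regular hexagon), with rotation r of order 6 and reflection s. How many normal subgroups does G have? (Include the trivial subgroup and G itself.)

G has 16 subgroups. Checking conjugation-invariance by order — order 1: 1/1 normal; order 2: 1/7 normal; order 3: 1/1 normal; order 4: 0/3 normal; order 6: 3/3 normal; order 12: 1/1 normal.
Total normal subgroups: 7.

7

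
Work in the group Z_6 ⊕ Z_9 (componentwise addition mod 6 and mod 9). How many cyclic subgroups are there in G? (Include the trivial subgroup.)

16

Each element a generates a cyclic subgroup ⟨a⟩; distinct elements may generate the same one (a cyclic group of order d has φ(d) generators).
Cyclic subgroups by order — order 1: 1; order 2: 1; order 3: 4; order 6: 4; order 9: 3; order 18: 3.
Total: 16.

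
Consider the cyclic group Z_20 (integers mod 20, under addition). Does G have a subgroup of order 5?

5 | 20. A subgroup of order 5 is {0, 4, 8, 12, 16}.

Yes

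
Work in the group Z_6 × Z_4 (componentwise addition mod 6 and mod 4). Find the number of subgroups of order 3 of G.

1

|G| = 24 and 3 | 24, so subgroups of order 3 are possible by Lagrange.
The subgroups of order 3 are: {(0,0), (2,0), (4,0)}.
So G has 1 subgroup of order 3.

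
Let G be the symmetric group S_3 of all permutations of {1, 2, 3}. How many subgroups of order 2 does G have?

3

|G| = 6 and 2 | 6, so subgroups of order 2 are possible by Lagrange.
The subgroups of order 2 are: {e, (1 2)}; {e, (1 3)}; {e, (2 3)}.
So G has 3 subgroups of order 2.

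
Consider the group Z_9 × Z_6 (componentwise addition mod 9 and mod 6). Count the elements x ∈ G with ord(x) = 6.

An element (a,b) has order lcm(ord(a), ord(b)); count pairs with lcm equal to 6.
Enumerating gives 8 such elements.

8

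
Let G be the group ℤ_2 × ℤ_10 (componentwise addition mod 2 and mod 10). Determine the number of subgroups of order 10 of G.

3

|G| = 20 and 10 | 20, so subgroups of order 10 are possible by Lagrange.
The subgroups of order 10 are: {(0,0), (0,1), (0,2), (0,3), (0,4), (0,5), (0,6), (0,7), (0,8), (0,9)}; {(0,0), (0,2), (0,4), (0,6), (0,8), (1,0), (1,2), (1,4), (1,6), (1,8)}; {(0,0), (0,2), (0,4), (0,6), (0,8), (1,1), (1,3), (1,5), (1,7), (1,9)}.
So G has 3 subgroups of order 10.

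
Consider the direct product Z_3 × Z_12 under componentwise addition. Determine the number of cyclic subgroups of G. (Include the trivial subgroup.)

A cyclic subgroup of order d is generated by each of its φ(d) elements of order d, so the cyclic subgroups of order d number (#elements of order d)/φ(d).
Cyclic subgroups by order — order 1: 1; order 2: 1; order 3: 4; order 4: 1; order 6: 4; order 12: 4.
Total: 15.

15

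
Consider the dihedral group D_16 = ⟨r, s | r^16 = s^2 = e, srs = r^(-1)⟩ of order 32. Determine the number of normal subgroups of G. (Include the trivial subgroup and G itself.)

8

G has 36 subgroups. Checking conjugation-invariance by order — order 1: 1/1 normal; order 2: 1/17 normal; order 4: 1/9 normal; order 8: 1/5 normal; order 16: 3/3 normal; order 32: 1/1 normal.
Total normal subgroups: 8.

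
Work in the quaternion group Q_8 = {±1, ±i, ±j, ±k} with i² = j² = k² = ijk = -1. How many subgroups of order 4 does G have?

3

|G| = 8 and 4 | 8, so subgroups of order 4 are possible by Lagrange.
The subgroups of order 4 are: {1, -1, i, -i}; {1, -1, j, -j}; {1, -1, k, -k}.
So G has 3 subgroups of order 4.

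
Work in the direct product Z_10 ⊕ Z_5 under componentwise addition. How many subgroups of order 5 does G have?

6

|G| = 50 and 5 | 50, so subgroups of order 5 are possible by Lagrange.
The subgroups of order 5 are: {(0,0), (0,1), (0,2), (0,3), (0,4)}; {(0,0), (2,0), (4,0), (6,0), (8,0)}; {(0,0), (2,1), (4,2), (6,3), (8,4)}; {(0,0), (2,2), (4,4), (6,1), (8,3)}; … (6 in all).
So G has 6 subgroups of order 5.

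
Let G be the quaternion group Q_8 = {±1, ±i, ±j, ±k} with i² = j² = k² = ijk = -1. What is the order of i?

Computing powers of i: the smallest k with (i)^k = e is k = 4.

4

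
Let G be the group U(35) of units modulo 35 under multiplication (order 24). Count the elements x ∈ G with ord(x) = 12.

8

The elements of order 12 are: 2, 3, 12, 17, 18, 23, 32, 33.
That's 8.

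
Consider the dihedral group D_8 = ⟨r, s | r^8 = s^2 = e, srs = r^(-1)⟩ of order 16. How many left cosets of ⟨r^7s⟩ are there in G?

8

|⟨r^7s⟩| = 2 and |G| = 16.
By Lagrange, [G : H] = |G|/|H| = 16/2 = 8.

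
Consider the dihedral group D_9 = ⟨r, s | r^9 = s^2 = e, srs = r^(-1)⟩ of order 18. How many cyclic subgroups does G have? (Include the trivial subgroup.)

A cyclic subgroup of order d is generated by each of its φ(d) elements of order d, so the cyclic subgroups of order d number (#elements of order d)/φ(d).
Cyclic subgroups by order — order 1: 1; order 2: 9; order 3: 1; order 9: 1.
Total: 12.

12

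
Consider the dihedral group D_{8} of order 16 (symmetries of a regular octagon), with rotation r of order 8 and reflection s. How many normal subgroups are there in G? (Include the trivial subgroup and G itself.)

G has 19 subgroups. Checking conjugation-invariance by order — order 1: 1/1 normal; order 2: 1/9 normal; order 4: 1/5 normal; order 8: 3/3 normal; order 16: 1/1 normal.
Total normal subgroups: 7.

7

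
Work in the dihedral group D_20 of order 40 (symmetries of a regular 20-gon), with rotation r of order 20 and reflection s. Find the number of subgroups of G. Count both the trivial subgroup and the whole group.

48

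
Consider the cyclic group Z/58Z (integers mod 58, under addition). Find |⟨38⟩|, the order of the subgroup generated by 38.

In Z/58Z, the order of an element a is n/gcd(a, n).
gcd(38, 58) = 2, so |⟨38⟩| = 58/2 = 29.

29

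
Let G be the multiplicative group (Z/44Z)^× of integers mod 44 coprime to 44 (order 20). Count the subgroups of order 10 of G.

|G| = 20 and 10 | 20, so subgroups of order 10 are possible by Lagrange.
The subgroups of order 10 are: {1, 5, 9, 13, 17, 21, 25, 29, 37, 41}; {1, 3, 5, 9, 15, 23, 25, 27, 31, 37}; {1, 5, 7, 9, 19, 25, 35, 37, 39, 43}.
So G has 3 subgroups of order 10.

3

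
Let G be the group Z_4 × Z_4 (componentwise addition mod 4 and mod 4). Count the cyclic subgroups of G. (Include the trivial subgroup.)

10

Each element a generates a cyclic subgroup ⟨a⟩; distinct elements may generate the same one (a cyclic group of order d has φ(d) generators).
Cyclic subgroups by order — order 1: 1; order 2: 3; order 4: 6.
Total: 10.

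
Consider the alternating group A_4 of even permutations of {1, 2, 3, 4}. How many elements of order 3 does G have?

8

The elements of order 3 are: (2 3 4), (2 4 3), (1 2 3), (1 2 4), (1 3 2), (1 3 4), (1 4 2), (1 4 3).
That's 8.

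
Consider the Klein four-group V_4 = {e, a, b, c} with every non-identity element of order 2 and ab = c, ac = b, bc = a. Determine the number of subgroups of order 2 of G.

3

|G| = 4 and 2 | 4, so subgroups of order 2 are possible by Lagrange.
The subgroups of order 2 are: {e, a}; {e, b}; {e, c}.
So G has 3 subgroups of order 2.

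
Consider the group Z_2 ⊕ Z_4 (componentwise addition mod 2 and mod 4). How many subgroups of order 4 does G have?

3

|G| = 8 and 4 | 8, so subgroups of order 4 are possible by Lagrange.
The subgroups of order 4 are: {(0,0), (0,1), (0,2), (0,3)}; {(0,0), (0,2), (1,0), (1,2)}; {(0,0), (0,2), (1,1), (1,3)}.
So G has 3 subgroups of order 4.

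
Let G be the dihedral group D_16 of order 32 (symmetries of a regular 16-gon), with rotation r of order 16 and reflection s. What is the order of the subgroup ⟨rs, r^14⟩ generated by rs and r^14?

16

|⟨rs⟩| = 2 and |⟨r^14⟩| = 8, so |H| is a multiple of lcm(2, 8) = 8 and divides |G| = 32.
Closing under the operation: H = {e, r^2, r^4, r^6, r^8, r^10, r^12, r^14, rs, r^3s, r^5s, r^7s, r^9s, r^11s, r^13s, r^15s}, so |H| = 16.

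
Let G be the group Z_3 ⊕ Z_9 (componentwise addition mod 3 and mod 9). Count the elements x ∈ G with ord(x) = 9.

An element (a,b) has order lcm(ord(a), ord(b)); count pairs with lcm equal to 9.
Enumerating gives 18 such elements.

18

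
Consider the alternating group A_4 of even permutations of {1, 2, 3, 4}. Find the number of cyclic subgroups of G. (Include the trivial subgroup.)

8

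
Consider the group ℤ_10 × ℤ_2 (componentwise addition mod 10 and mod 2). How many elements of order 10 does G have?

An element (a,b) has order lcm(ord(a), ord(b)); count pairs with lcm equal to 10.
Enumerating gives 12 such elements.

12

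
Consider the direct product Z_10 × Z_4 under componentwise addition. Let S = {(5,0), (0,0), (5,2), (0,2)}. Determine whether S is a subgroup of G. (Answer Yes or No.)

|S| = 4 divides |G| = 40, consistent with Lagrange.
S contains the identity, every element's inverse is in S, and S is closed under +: it is a subgroup.

Yes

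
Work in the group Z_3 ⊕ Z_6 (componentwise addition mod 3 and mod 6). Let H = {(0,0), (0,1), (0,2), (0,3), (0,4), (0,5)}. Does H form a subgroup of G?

Yes

|H| = 6 divides |G| = 18, consistent with Lagrange.
H contains the identity, every element's inverse is in H, and H is closed under +: it is a subgroup.
In fact H = ⟨(0,1)⟩.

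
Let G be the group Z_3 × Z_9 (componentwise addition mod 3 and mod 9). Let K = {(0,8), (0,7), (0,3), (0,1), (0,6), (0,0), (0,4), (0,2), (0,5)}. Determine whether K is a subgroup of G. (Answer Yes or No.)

|K| = 9 divides |G| = 27, consistent with Lagrange.
K contains the identity, every element's inverse is in K, and K is closed under +: it is a subgroup.
In fact K = ⟨(0,1)⟩.

Yes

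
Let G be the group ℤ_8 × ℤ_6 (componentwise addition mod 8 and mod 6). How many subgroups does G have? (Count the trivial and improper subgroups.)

22

|G| = 48, so by Lagrange every subgroup order divides 48. Divisors: 1, 2, 3, 4, 6, 8, 12, 16, 24, 48.
Subgroups by order — order 1: 1; order 2: 3; order 3: 1; order 4: 3; order 6: 3; order 8: 3; order 12: 3; order 16: 1; order 24: 3; order 48: 1.
Total: 1 + 3 + 1 + 3 + 3 + 3 + 3 + 1 + 3 + 1 = 22.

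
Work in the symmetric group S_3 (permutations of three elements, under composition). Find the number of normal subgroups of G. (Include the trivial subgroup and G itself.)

G has 6 subgroups. Checking conjugation-invariance by order — order 1: 1/1 normal; order 2: 0/3 normal; order 3: 1/1 normal; order 6: 1/1 normal.
Total normal subgroups: 3.

3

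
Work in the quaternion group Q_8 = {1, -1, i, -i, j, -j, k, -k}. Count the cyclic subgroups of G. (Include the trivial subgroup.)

5

Each element a generates a cyclic subgroup ⟨a⟩; distinct elements may generate the same one (a cyclic group of order d has φ(d) generators).
Cyclic subgroups by order — order 1: 1; order 2: 1; order 4: 3.
Total: 5.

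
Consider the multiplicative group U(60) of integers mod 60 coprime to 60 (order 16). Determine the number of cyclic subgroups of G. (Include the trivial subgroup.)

12

A cyclic subgroup of order d is generated by each of its φ(d) elements of order d, so the cyclic subgroups of order d number (#elements of order d)/φ(d).
Cyclic subgroups by order — order 1: 1; order 2: 7; order 4: 4.
Total: 12.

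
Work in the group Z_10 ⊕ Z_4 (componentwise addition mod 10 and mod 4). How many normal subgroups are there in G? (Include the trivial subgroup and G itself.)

16

G is abelian, so every subgroup is normal.
G has 16 subgroups in total, hence 16 normal subgroups.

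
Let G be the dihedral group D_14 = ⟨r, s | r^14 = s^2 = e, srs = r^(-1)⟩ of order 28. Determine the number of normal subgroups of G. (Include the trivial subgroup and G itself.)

7

G has 28 subgroups. Checking conjugation-invariance by order — order 1: 1/1 normal; order 2: 1/15 normal; order 4: 0/7 normal; order 7: 1/1 normal; order 14: 3/3 normal; order 28: 1/1 normal.
Total normal subgroups: 7.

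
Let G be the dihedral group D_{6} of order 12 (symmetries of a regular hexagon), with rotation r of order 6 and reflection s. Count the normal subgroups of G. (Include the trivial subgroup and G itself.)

7

G has 16 subgroups. Checking conjugation-invariance by order — order 1: 1/1 normal; order 2: 1/7 normal; order 3: 1/1 normal; order 4: 0/3 normal; order 6: 3/3 normal; order 12: 1/1 normal.
Total normal subgroups: 7.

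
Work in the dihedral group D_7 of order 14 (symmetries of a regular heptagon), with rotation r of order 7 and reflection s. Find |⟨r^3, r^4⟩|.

7

|⟨r^3⟩| = 7 and |⟨r^4⟩| = 7, so |H| is a multiple of lcm(7, 7) = 7 and divides |G| = 14.
Closing under the operation: H = {e, r, r^2, r^3, r^4, r^5, r^6}, so |H| = 7.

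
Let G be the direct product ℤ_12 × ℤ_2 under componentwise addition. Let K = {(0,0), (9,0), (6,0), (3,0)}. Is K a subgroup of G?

|K| = 4 divides |G| = 24, consistent with Lagrange.
K contains the identity, every element's inverse is in K, and K is closed under +: it is a subgroup.
In fact K = ⟨(9,0)⟩.

Yes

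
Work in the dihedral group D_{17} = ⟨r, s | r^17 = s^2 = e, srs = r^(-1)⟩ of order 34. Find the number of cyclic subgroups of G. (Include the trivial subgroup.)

19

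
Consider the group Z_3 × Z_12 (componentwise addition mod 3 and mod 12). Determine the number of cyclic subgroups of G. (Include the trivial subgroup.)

Group the elements of G by the cyclic subgroup they generate; each cyclic subgroup of order d accounts for φ(d) elements.
Cyclic subgroups by order — order 1: 1; order 2: 1; order 3: 4; order 4: 1; order 6: 4; order 12: 4.
Total: 15.

15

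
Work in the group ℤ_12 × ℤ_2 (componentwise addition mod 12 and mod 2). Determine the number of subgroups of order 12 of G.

3

|G| = 24 and 12 | 24, so subgroups of order 12 are possible by Lagrange.
The subgroups of order 12 are: {(0,0), (0,1), (2,0), (2,1), (4,0), (4,1), (6,0), (6,1), (8,0), (8,1), (10,0), (10,1)}; {(0,0), (1,0), (2,0), (3,0), (4,0), (5,0), (6,0), (7,0), (8,0), (9,0), (10,0), (11,0)}; {(0,0), (1,1), (2,0), (3,1), (4,0), (5,1), (6,0), (7,1), (8,0), (9,1), (10,0), (11,1)}.
So G has 3 subgroups of order 12.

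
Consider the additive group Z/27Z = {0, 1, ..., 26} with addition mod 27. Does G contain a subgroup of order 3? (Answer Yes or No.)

3 | 27. A subgroup of order 3 is {0, 9, 18}.

Yes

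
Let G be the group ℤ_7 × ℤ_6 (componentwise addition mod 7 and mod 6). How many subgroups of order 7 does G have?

|G| = 42 and 7 | 42, so subgroups of order 7 are possible by Lagrange.
The subgroups of order 7 are: {(0,0), (1,0), (2,0), (3,0), (4,0), (5,0), (6,0)}.
So G has 1 subgroup of order 7.

1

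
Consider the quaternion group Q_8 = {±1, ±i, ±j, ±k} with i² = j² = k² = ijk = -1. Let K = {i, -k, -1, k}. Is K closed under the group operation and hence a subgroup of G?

The identity 1 ∉ K, so K is not a subgroup.

No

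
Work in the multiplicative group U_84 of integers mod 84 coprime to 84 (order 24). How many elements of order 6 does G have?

14

Enumerating element orders in G gives 14 elements of order 6.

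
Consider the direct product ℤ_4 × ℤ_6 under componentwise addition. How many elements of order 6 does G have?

6

An element (a,b) has order lcm(ord(a), ord(b)); count pairs with lcm equal to 6.
Enumerating gives 6 such elements.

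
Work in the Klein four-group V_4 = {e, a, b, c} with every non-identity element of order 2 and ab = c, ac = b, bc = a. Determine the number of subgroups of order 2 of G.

3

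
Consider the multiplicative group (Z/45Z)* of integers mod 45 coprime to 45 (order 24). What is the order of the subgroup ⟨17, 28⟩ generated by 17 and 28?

|⟨17⟩| = 4 and |⟨28⟩| = 4, so |H| is a multiple of lcm(4, 4) = 4 and divides |G| = 24.
Closing under the operation: H = {1, 8, 17, 19, 26, 28, 37, 44}, so |H| = 8.

8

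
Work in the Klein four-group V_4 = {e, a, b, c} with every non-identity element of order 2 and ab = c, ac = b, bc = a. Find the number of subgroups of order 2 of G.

3

|G| = 4 and 2 | 4, so subgroups of order 2 are possible by Lagrange.
The subgroups of order 2 are: {e, a}; {e, b}; {e, c}.
So G has 3 subgroups of order 2.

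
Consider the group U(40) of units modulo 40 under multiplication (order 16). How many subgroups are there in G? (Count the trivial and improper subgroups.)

27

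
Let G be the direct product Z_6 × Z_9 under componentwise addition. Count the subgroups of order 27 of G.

|G| = 54 and 27 | 54, so subgroups of order 27 are possible by Lagrange.
The subgroups of order 27 are: {(0,0), (0,1), (0,2), (0,3), (0,4), (0,5), (0,6), (0,7), (0,8), (2,0), (2,1), (2,2), (2,3), (2,4), (2,5), (2,6), (2,7), (2,8), (4,0), (4,1), (4,2), (4,3), (4,4), (4,5), (4,6), (4,7), (4,8)}.
So G has 1 subgroup of order 27.

1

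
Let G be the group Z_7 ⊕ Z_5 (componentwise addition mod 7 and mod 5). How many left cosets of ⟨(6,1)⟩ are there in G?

|⟨(6,1)⟩| = 35 and |G| = 35.
By Lagrange, [G : H] = |G|/|H| = 35/35 = 1.

1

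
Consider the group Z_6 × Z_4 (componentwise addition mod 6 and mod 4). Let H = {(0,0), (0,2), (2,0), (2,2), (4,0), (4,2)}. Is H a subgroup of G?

Yes

|H| = 6 divides |G| = 24, consistent with Lagrange.
H contains the identity, every element's inverse is in H, and H is closed under +: it is a subgroup.
In fact H = ⟨(2,2)⟩.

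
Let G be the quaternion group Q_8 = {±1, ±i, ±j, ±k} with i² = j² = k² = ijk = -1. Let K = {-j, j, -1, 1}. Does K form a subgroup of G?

Yes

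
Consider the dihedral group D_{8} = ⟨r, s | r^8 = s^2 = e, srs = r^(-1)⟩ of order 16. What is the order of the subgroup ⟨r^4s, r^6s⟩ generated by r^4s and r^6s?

8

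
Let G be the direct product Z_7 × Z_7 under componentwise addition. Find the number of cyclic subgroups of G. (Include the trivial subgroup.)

Group the elements of G by the cyclic subgroup they generate; each cyclic subgroup of order d accounts for φ(d) elements.
Cyclic subgroups by order — order 1: 1; order 7: 8.
Total: 9.

9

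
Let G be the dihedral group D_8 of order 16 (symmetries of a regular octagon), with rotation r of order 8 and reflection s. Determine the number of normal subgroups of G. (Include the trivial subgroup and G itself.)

7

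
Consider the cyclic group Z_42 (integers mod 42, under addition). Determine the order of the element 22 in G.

In Z_42, the order of an element a is n/gcd(a, n).
gcd(22, 42) = 2, so |⟨22⟩| = 42/2 = 21.

21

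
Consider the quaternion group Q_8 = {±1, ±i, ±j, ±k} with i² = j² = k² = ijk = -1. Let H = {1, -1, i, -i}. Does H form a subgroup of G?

|H| = 4 divides |G| = 8, consistent with Lagrange.
H contains the identity, every element's inverse is in H, and H is closed under ·: it is a subgroup.
In fact H = ⟨-i⟩.

Yes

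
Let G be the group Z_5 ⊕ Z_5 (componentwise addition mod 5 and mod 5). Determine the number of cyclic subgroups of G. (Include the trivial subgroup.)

Group the elements of G by the cyclic subgroup they generate; each cyclic subgroup of order d accounts for φ(d) elements.
Cyclic subgroups by order — order 1: 1; order 5: 6.
Total: 7.

7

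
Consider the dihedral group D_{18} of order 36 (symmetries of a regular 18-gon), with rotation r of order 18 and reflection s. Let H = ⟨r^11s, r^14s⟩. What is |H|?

|⟨r^11s⟩| = 2 and |⟨r^14s⟩| = 2, so |H| is a multiple of lcm(2, 2) = 2 and divides |G| = 36.
Closing under the operation: H = {e, r^3, r^6, r^9, r^12, r^15, r^2s, r^5s, r^8s, r^11s, r^14s, r^17s}, so |H| = 12.

12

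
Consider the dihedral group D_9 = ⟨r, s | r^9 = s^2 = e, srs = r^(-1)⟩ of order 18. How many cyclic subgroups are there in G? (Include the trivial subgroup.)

Group the elements of G by the cyclic subgroup they generate; each cyclic subgroup of order d accounts for φ(d) elements.
Cyclic subgroups by order — order 1: 1; order 2: 9; order 3: 1; order 9: 1.
Total: 12.

12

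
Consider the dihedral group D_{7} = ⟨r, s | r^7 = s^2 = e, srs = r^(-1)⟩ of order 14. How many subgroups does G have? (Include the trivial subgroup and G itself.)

|G| = 14, so by Lagrange every subgroup order divides 14. Divisors: 1, 2, 7, 14.
Subgroups by order — order 1: 1; order 2: 7; order 7: 1; order 14: 1.
Total: 1 + 7 + 1 + 1 = 10.

10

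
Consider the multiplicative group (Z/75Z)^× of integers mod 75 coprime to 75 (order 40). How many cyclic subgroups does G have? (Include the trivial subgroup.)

12

Group the elements of G by the cyclic subgroup they generate; each cyclic subgroup of order d accounts for φ(d) elements.
Cyclic subgroups by order — order 1: 1; order 2: 3; order 4: 2; order 5: 1; order 10: 3; order 20: 2.
Total: 12.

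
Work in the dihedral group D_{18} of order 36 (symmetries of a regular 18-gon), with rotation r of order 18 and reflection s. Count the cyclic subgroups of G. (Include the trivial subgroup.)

24

Each element a generates a cyclic subgroup ⟨a⟩; distinct elements may generate the same one (a cyclic group of order d has φ(d) generators).
Cyclic subgroups by order — order 1: 1; order 2: 19; order 3: 1; order 6: 1; order 9: 1; order 18: 1.
Total: 24.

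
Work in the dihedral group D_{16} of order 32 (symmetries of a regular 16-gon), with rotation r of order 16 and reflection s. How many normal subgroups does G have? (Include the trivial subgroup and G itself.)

8

G has 36 subgroups. Checking conjugation-invariance by order — order 1: 1/1 normal; order 2: 1/17 normal; order 4: 1/9 normal; order 8: 1/5 normal; order 16: 3/3 normal; order 32: 1/1 normal.
Total normal subgroups: 8.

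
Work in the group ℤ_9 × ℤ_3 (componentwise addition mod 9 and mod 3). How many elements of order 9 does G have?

An element (a,b) has order lcm(ord(a), ord(b)); count pairs with lcm equal to 9.
Enumerating gives 18 such elements.

18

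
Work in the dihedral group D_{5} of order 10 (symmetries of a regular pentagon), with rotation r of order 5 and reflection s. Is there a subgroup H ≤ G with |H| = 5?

Yes

5 | 10. A subgroup of order 5 is {e, r, r^2, r^3, r^4}.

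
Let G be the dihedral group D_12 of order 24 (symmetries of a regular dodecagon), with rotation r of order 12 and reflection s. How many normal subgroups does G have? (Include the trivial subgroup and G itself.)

G has 34 subgroups. Checking conjugation-invariance by order — order 1: 1/1 normal; order 2: 1/13 normal; order 3: 1/1 normal; order 4: 1/7 normal; order 6: 1/5 normal; order 8: 0/3 normal; order 12: 3/3 normal; order 24: 1/1 normal.
Total normal subgroups: 9.

9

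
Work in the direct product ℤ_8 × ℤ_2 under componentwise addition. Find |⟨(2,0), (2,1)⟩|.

8

|⟨(2,0)⟩| = 4 and |⟨(2,1)⟩| = 4, so |H| is a multiple of lcm(4, 4) = 4 and divides |G| = 16.
Closing under the operation: H = {(0,0), (0,1), (2,0), (2,1), (4,0), (4,1), (6,0), (6,1)}, so |H| = 8.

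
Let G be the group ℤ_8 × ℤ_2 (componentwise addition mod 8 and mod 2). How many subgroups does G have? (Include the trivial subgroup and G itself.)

|G| = 16, so by Lagrange every subgroup order divides 16. Divisors: 1, 2, 4, 8, 16.
Subgroups by order — order 1: 1; order 2: 3; order 4: 3; order 8: 3; order 16: 1.
Total: 1 + 3 + 3 + 3 + 1 = 11.

11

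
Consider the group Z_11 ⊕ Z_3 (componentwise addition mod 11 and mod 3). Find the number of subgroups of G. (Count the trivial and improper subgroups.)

4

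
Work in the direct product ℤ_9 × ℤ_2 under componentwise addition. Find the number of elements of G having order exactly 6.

2

An element (a,b) has order lcm(ord(a), ord(b)); count pairs with lcm equal to 6.
Enumerating gives 2 such elements.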